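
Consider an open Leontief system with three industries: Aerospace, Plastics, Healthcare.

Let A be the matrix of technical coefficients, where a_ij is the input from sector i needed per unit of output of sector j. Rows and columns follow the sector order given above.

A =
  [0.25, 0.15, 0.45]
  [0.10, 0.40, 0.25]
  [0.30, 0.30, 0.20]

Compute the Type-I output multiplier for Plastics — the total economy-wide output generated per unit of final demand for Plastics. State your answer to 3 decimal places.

I − A =
  [   0.75    -0.15    -0.45]
  [  -0.10     0.60    -0.25]
  [  -0.30    -0.30     0.80]
Cofactors of I−A, C_ij = (−1)^(i+j)·(minor ij) (rows/columns in the sector order above):
  C_11 = (0.60)(0.80) − (-0.25)(-0.30) = 0.4050
  C_12 = −[(-0.10)(0.80) − (-0.25)(-0.30)] = 0.1550
  C_13 = (-0.10)(-0.30) − (0.60)(-0.30) = 0.2100
  C_21 = −[(-0.15)(0.80) − (-0.45)(-0.30)] = 0.2550
  C_22 = (0.75)(0.80) − (-0.45)(-0.30) = 0.4650
  C_23 = −[(0.75)(-0.30) − (-0.15)(-0.30)] = 0.2700
  C_31 = (-0.15)(-0.25) − (-0.45)(0.60) = 0.3075
  C_32 = −[(0.75)(-0.25) − (-0.45)(-0.10)] = 0.2325
  C_33 = (0.75)(0.60) − (-0.15)(-0.10) = 0.4350
det(I−A) = Σ_j (I−A)_1j·C_1j = (0.75)(0.4050) + (-0.15)(0.1550) + (-0.45)(0.2100) = 0.1860
adj(I−A) = Cᵀ =
  [ 0.4050   0.2550   0.3075]
  [ 0.1550   0.4650   0.2325]
  [ 0.2100   0.2700   0.4350]
(I − A)⁻¹ = adj(I−A) / det(I−A) ≈
  [   2.1774     1.3710     1.6532]
  [   0.8333     2.5000     1.2500]
  [   1.1290     1.4516     2.3387]
The output multiplier for sector j is the column-j sum of the Leontief inverse (I − A)⁻¹ = adj(I−A) / det(I−A).
Column P of adj(I−A): (0.2550, 0.4650, 0.2700); det(I−A) = 0.1860.
m_P = (0.2550 + 0.4650 + 0.2700) / 0.1860 = 0.99 / 0.1860 ≈ 5.323.

m_P = 5.323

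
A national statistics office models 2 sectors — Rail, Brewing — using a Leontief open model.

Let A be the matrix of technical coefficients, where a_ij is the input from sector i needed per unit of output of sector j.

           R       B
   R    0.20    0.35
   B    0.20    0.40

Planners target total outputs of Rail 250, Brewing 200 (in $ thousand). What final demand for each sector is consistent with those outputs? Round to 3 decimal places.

I − A =
  [   0.80    -0.35]
  [  -0.20     0.60]
d = (I − A) x:
  d_R = (+0.80)·250 + (-0.35)·200 = 130.000
  d_B = (-0.20)·250 + (+0.60)·200 = 70.000

d_R = 130.000, d_B = 70.000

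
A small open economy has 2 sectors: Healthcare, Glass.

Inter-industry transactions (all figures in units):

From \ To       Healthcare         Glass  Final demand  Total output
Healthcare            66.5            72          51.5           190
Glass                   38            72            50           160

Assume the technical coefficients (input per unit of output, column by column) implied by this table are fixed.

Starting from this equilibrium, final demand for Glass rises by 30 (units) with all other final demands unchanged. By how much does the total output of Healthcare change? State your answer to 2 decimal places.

Technical coefficients a_ij = z_ij / X_j:
  a_HH = 66.5/190 = 0.35, a_GH = 38/190 = 0.20
  a_HG = 72/160 = 0.45, a_GG = 72/160 = 0.45
I − A =
  [   0.65    -0.45]
  [  -0.20     0.55]
det(I−A) = (0.65)(0.55) − (-0.45)(-0.20) = 0.2675
adj(I−A) = [[0.55, 0.45], [0.20, 0.65]]
(I − A)⁻¹ = adj(I−A) / det(I−A) ≈
  [   2.0561     1.6822]
  [   0.7477     2.4299]
Δx = (I − A)⁻¹ Δd with Δd having +30 in the Glass component and 0 elsewhere.
So Δx_H = L_HG · (+30), where L_HG = adj(I−A)_HG / det(I−A) = 0.45 / 0.2675.
Δx_H = 0.45 × (+30) / 0.2675 = 13.50 / 0.2675 ≈ 50.47.

Δx_H = 50.47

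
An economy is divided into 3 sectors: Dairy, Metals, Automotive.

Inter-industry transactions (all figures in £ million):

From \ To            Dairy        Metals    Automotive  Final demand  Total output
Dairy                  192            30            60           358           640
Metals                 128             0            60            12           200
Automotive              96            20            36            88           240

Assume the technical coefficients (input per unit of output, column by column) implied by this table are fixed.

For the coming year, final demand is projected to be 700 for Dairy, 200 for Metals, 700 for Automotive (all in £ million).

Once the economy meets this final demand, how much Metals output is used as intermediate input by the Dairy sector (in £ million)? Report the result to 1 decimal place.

Technical coefficients a_ij = z_ij / X_j:
  a_11 = 192/640 = 0.30, a_21 = 128/640 = 0.20, a_31 = 96/640 = 0.15
  a_12 = 30/200 = 0.15, a_22 = 0/200 = 0.00, a_32 = 20/200 = 0.10
  a_13 = 60/240 = 0.25, a_23 = 60/240 = 0.25, a_33 = 36/240 = 0.15
I − A =
  [   0.70    -0.15    -0.25]
  [  -0.20     1.00    -0.25]
  [  -0.15    -0.10     0.85]
Cofactors of I−A, C_ij = (−1)^(i+j)·(minor ij) (rows/columns in the sector order above):
  C_11 = (1.00)(0.85) − (-0.25)(-0.10) = 0.8250
  C_12 = −[(-0.20)(0.85) − (-0.25)(-0.15)] = 0.2075
  C_13 = (-0.20)(-0.10) − (1.00)(-0.15) = 0.1700
  C_21 = −[(-0.15)(0.85) − (-0.25)(-0.10)] = 0.1525
  C_22 = (0.70)(0.85) − (-0.25)(-0.15) = 0.5575
  C_23 = −[(0.70)(-0.10) − (-0.15)(-0.15)] = 0.0925
  C_31 = (-0.15)(-0.25) − (-0.25)(1.00) = 0.2875
  C_32 = −[(0.70)(-0.25) − (-0.25)(-0.20)] = 0.2250
  C_33 = (0.70)(1.00) − (-0.15)(-0.20) = 0.6700
det(I−A) = Σ_j (I−A)_1j·C_1j = (0.70)(0.8250) + (-0.15)(0.2075) + (-0.25)(0.1700) = 0.503875
adj(I−A) = Cᵀ =
  [ 0.8250   0.1525   0.2875]
  [ 0.2075   0.5575   0.2250]
  [ 0.1700   0.0925   0.6700]
(I − A)⁻¹ = adj(I−A) / det(I−A) ≈
  [   1.6373     0.3027     0.5706]
  [   0.4118     1.1064     0.4465]
  [   0.3374     0.1836     1.3297]
First solve x = (I − A)⁻¹ d = adj(I−A)·d / det(I−A); in particular x_1 = (0.8250·700 + 0.1525·200 + 0.2875·700) / 0.503875 = 809.25 / 0.503875 ≈ 1606.053.
Intermediate flow from 2 to 1: z_21 = a_21 · x_1 = 0.20 × 809.25 / 0.503875 = 161.85 / 0.503875 ≈ 321.2.

z_21 = 321.2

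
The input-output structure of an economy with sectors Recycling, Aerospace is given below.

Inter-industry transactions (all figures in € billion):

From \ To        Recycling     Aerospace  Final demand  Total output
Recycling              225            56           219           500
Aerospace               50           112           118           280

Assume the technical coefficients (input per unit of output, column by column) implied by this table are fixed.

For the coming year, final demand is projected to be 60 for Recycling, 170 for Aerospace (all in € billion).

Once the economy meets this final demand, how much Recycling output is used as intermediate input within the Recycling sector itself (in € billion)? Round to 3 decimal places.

Technical coefficients a_ij = z_ij / X_j:
  a_11 = 225/500 = 0.45, a_21 = 50/500 = 0.10
  a_12 = 56/280 = 0.20, a_22 = 112/280 = 0.40
I − A =
  [   0.55    -0.20]
  [  -0.10     0.60]
det(I−A) = (0.55)(0.60) − (-0.20)(-0.10) = 0.3100
adj(I−A) = [[0.60, 0.20], [0.10, 0.55]]
(I − A)⁻¹ = adj(I−A) / det(I−A) ≈
  [   1.9355     0.6452]
  [   0.3226     1.7742]
First solve x = (I − A)⁻¹ d = adj(I−A)·d / det(I−A); in particular x_1 = (0.60·60 + 0.20·170) / 0.3100 = 70.00 / 0.3100 ≈ 225.80645.
Intermediate flow from 1 to 1: z_11 = a_11 · x_1 = 0.45 × 70.00 / 0.3100 = 31.50 / 0.3100 ≈ 101.613.

z_11 = 101.613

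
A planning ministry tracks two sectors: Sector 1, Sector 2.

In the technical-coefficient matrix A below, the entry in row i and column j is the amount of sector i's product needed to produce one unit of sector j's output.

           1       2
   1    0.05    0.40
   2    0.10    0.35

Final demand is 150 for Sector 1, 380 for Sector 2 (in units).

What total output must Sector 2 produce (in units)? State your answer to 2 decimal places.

x_2 = 651.08

I − A =
  [   0.95    -0.40]
  [  -0.10     0.65]
det(I−A) = (0.95)(0.65) − (-0.40)(-0.10) = 0.5775
adj(I−A) = [[0.65, 0.40], [0.10, 0.95]]
(I − A)⁻¹ = adj(I−A) / det(I−A) ≈
  [   1.1255     0.6926]
  [   0.1732     1.6450]
x = (I − A)⁻¹ d = adj(I−A)·d / det(I−A), with det(I−A) = 0.5775:
  x_1 = (0.65·150 + 0.40·380) / 0.5775 = 249.50 / 0.5775 ≈ 432.03
  x_2 = (0.10·150 + 0.95·380) / 0.5775 = 376.00 / 0.5775 ≈ 651.08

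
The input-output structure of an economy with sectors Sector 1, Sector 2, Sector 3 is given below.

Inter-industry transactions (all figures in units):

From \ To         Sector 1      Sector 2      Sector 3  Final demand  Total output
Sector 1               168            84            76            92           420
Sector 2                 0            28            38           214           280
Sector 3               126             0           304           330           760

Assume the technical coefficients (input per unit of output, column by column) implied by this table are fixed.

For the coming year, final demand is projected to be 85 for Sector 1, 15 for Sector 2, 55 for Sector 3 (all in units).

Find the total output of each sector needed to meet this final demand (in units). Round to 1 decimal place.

Technical coefficients a_ij = z_ij / X_j:
  a_11 = 168/420 = 0.40, a_21 = 0/420 = 0.00, a_31 = 126/420 = 0.30
  a_12 = 84/280 = 0.30, a_22 = 28/280 = 0.10, a_32 = 0/280 = 0.00
  a_13 = 76/760 = 0.10, a_23 = 38/760 = 0.05, a_33 = 304/760 = 0.40
I − A =
  [   0.60    -0.30    -0.10]
  [   0.00     0.90    -0.05]
  [  -0.30     0.00     0.60]
Cofactors of I−A, C_ij = (−1)^(i+j)·(minor ij) (rows/columns in the sector order above):
  C_11 = (0.90)(0.60) − (-0.05)(0.00) = 0.5400
  C_12 = −[(0.00)(0.60) − (-0.05)(-0.30)] = 0.0150
  C_13 = (0.00)(0.00) − (0.90)(-0.30) = 0.2700
  C_21 = −[(-0.30)(0.60) − (-0.10)(0.00)] = 0.1800
  C_22 = (0.60)(0.60) − (-0.10)(-0.30) = 0.3300
  C_23 = −[(0.60)(0.00) − (-0.30)(-0.30)] = 0.0900
  C_31 = (-0.30)(-0.05) − (-0.10)(0.90) = 0.1050
  C_32 = −[(0.60)(-0.05) − (-0.10)(0.00)] = 0.0300
  C_33 = (0.60)(0.90) − (-0.30)(0.00) = 0.5400
det(I−A) = Σ_j (I−A)_1j·C_1j = (0.60)(0.5400) + (-0.30)(0.0150) + (-0.10)(0.2700) = 0.2925
adj(I−A) = Cᵀ =
  [ 0.5400   0.1800   0.1050]
  [ 0.0150   0.3300   0.0300]
  [ 0.2700   0.0900   0.5400]
(I − A)⁻¹ = adj(I−A) / det(I−A) ≈
  [   1.8462     0.6154     0.3590]
  [   0.0513     1.1282     0.1026]
  [   0.9231     0.3077     1.8462]
x = (I − A)⁻¹ d = adj(I−A)·d / det(I−A), with det(I−A) = 0.2925:
  x_1 = (0.5400·85 + 0.1800·15 + 0.1050·55) / 0.2925 = 54.375 / 0.2925 ≈ 185.9
  x_2 = (0.0150·85 + 0.3300·15 + 0.0300·55) / 0.2925 = 7.875 / 0.2925 ≈ 26.9
  x_3 = (0.2700·85 + 0.0900·15 + 0.5400·55) / 0.2925 = 54.00 / 0.2925 ≈ 184.6

x_1 = 185.9, x_2 = 26.9, x_3 = 184.6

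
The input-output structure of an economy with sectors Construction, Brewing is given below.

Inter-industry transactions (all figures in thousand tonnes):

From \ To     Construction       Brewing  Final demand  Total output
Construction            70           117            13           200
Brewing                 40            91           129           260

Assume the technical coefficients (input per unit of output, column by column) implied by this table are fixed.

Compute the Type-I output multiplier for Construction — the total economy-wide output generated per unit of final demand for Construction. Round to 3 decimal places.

Technical coefficients a_ij = z_ij / X_j:
  a_CC = 70/200 = 0.35, a_BC = 40/200 = 0.20
  a_CB = 117/260 = 0.45, a_BB = 91/260 = 0.35
I − A =
  [   0.65    -0.45]
  [  -0.20     0.65]
det(I−A) = (0.65)(0.65) − (-0.45)(-0.20) = 0.3325
adj(I−A) = [[0.65, 0.45], [0.20, 0.65]]
(I − A)⁻¹ = adj(I−A) / det(I−A) ≈
  [   1.9549     1.3534]
  [   0.6015     1.9549]
The output multiplier for sector j is the column-j sum of the Leontief inverse (I − A)⁻¹ = adj(I−A) / det(I−A).
Column C of adj(I−A): (0.65, 0.20); det(I−A) = 0.3325.
m_C = (0.65 + 0.20) / 0.3325 = 0.85 / 0.3325 ≈ 2.556.

m_C = 2.556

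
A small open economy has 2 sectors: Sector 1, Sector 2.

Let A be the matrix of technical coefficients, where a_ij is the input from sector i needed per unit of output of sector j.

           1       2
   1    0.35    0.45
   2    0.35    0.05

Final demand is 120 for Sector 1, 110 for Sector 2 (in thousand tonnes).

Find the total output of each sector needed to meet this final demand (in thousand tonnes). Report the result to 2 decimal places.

I − A =
  [   0.65    -0.45]
  [  -0.35     0.95]
det(I−A) = (0.65)(0.95) − (-0.45)(-0.35) = 0.4600
adj(I−A) = [[0.95, 0.45], [0.35, 0.65]]
(I − A)⁻¹ = adj(I−A) / det(I−A) ≈
  [   2.0652     0.9783]
  [   0.7609     1.4130]
x = (I − A)⁻¹ d = adj(I−A)·d / det(I−A), with det(I−A) = 0.4600:
  x_1 = (0.95·120 + 0.45·110) / 0.4600 = 163.50 / 0.4600 ≈ 355.43
  x_2 = (0.35·120 + 0.65·110) / 0.4600 = 113.50 / 0.4600 ≈ 246.74

x_1 = 355.43, x_2 = 246.74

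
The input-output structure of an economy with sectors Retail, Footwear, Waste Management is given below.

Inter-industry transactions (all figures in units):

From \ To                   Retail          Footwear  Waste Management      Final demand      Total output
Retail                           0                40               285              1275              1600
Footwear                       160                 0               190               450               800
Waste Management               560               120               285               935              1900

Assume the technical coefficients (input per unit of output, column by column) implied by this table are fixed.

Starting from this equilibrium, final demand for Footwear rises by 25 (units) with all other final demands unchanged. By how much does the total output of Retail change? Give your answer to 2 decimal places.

Technical coefficients a_ij = z_ij / X_j:
  a_RR = 0/1600 = 0.00, a_FR = 160/1600 = 0.10, a_WR = 560/1600 = 0.35
  a_RF = 40/800 = 0.05, a_FF = 0/800 = 0.00, a_WF = 120/800 = 0.15
  a_RW = 285/1900 = 0.15, a_FW = 190/1900 = 0.10, a_WW = 285/1900 = 0.15
I − A =
  [   1.00    -0.05    -0.15]
  [  -0.10     1.00    -0.10]
  [  -0.35    -0.15     0.85]
Cofactors of I−A, C_ij = (−1)^(i+j)·(minor ij) (rows/columns in the sector order above):
  C_11 = (1.00)(0.85) − (-0.10)(-0.15) = 0.8350
  C_12 = −[(-0.10)(0.85) − (-0.10)(-0.35)] = 0.1200
  C_13 = (-0.10)(-0.15) − (1.00)(-0.35) = 0.3650
  C_21 = −[(-0.05)(0.85) − (-0.15)(-0.15)] = 0.0650
  C_22 = (1.00)(0.85) − (-0.15)(-0.35) = 0.7975
  C_23 = −[(1.00)(-0.15) − (-0.05)(-0.35)] = 0.1675
  C_31 = (-0.05)(-0.10) − (-0.15)(1.00) = 0.1550
  C_32 = −[(1.00)(-0.10) − (-0.15)(-0.10)] = 0.1150
  C_33 = (1.00)(1.00) − (-0.05)(-0.10) = 0.9950
det(I−A) = Σ_j (I−A)_1j·C_1j = (1.00)(0.8350) + (-0.05)(0.1200) + (-0.15)(0.3650) = 0.77425
adj(I−A) = Cᵀ =
  [ 0.8350   0.0650   0.1550]
  [ 0.1200   0.7975   0.1150]
  [ 0.3650   0.1675   0.9950]
(I − A)⁻¹ = adj(I−A) / det(I−A) ≈
  [   1.0785     0.0840     0.2002]
  [   0.1550     1.0300     0.1485]
  [   0.4714     0.2163     1.2851]
Δx = (I − A)⁻¹ Δd with Δd having +25 in the Footwear component and 0 elsewhere.
So Δx_R = L_RF · (+25), where L_RF = adj(I−A)_RF / det(I−A) = 0.0650 / 0.77425.
Δx_R = 0.0650 × (+25) / 0.77425 = 1.625 / 0.77425 ≈ 2.10.

Δx_R = 2.10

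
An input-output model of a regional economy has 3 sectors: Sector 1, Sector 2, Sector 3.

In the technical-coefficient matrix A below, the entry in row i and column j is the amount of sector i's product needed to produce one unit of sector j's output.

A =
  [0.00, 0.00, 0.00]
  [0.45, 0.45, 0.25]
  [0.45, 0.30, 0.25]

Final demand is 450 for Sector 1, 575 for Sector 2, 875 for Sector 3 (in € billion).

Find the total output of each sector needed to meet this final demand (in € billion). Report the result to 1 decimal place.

I − A =
  [   1.00     0.00     0.00]
  [  -0.45     0.55    -0.25]
  [  -0.45    -0.30     0.75]
Cofactors of I−A, C_ij = (−1)^(i+j)·(minor ij) (rows/columns in the sector order above):
  C_11 = (0.55)(0.75) − (-0.25)(-0.30) = 0.3375
  C_12 = −[(-0.45)(0.75) − (-0.25)(-0.45)] = 0.4500
  C_13 = (-0.45)(-0.30) − (0.55)(-0.45) = 0.3825
  C_21 = −[(0.00)(0.75) − (0.00)(-0.30)] = 0.0000
  C_22 = (1.00)(0.75) − (0.00)(-0.45) = 0.7500
  C_23 = −[(1.00)(-0.30) − (0.00)(-0.45)] = 0.3000
  C_31 = (0.00)(-0.25) − (0.00)(0.55) = 0.0000
  C_32 = −[(1.00)(-0.25) − (0.00)(-0.45)] = 0.2500
  C_33 = (1.00)(0.55) − (0.00)(-0.45) = 0.5500
det(I−A) = Σ_j (I−A)_1j·C_1j = (1.00)(0.3375) + (0.00)(0.4500) + (0.00)(0.3825) = 0.3375
adj(I−A) = Cᵀ =
  [ 0.3375   0.0000   0.0000]
  [ 0.4500   0.7500   0.2500]
  [ 0.3825   0.3000   0.5500]
(I − A)⁻¹ = adj(I−A) / det(I−A) ≈
  [   1.0000     0.0000     0.0000]
  [   1.3333     2.2222     0.7407]
  [   1.1333     0.8889     1.6296]
x = (I − A)⁻¹ d = adj(I−A)·d / det(I−A), with det(I−A) = 0.3375:
  x_1 = (0.3375·450 + 0.0000·575 + 0.0000·875) / 0.3375 = 151.875 / 0.3375 = 450.0
  x_2 = (0.4500·450 + 0.7500·575 + 0.2500·875) / 0.3375 = 852.50 / 0.3375 ≈ 2525.9
  x_3 = (0.3825·450 + 0.3000·575 + 0.5500·875) / 0.3375 = 825.875 / 0.3375 ≈ 2447.0

x_1 = 450.0, x_2 = 2525.9, x_3 = 2447.0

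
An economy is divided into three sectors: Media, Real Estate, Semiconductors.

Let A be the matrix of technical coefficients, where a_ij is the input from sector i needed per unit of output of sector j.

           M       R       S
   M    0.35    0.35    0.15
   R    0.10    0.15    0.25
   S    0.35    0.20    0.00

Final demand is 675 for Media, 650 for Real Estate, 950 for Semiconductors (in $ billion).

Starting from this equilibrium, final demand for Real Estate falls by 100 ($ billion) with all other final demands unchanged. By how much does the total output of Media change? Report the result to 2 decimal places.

I − A =
  [   0.65    -0.35    -0.15]
  [  -0.10     0.85    -0.25]
  [  -0.35    -0.20     1.00]
Cofactors of I−A, C_ij = (−1)^(i+j)·(minor ij) (rows/columns in the sector order above):
  C_11 = (0.85)(1.00) − (-0.25)(-0.20) = 0.8000
  C_12 = −[(-0.10)(1.00) − (-0.25)(-0.35)] = 0.1875
  C_13 = (-0.10)(-0.20) − (0.85)(-0.35) = 0.3175
  C_21 = −[(-0.35)(1.00) − (-0.15)(-0.20)] = 0.3800
  C_22 = (0.65)(1.00) − (-0.15)(-0.35) = 0.5975
  C_23 = −[(0.65)(-0.20) − (-0.35)(-0.35)] = 0.2525
  C_31 = (-0.35)(-0.25) − (-0.15)(0.85) = 0.2150
  C_32 = −[(0.65)(-0.25) − (-0.15)(-0.10)] = 0.1775
  C_33 = (0.65)(0.85) − (-0.35)(-0.10) = 0.5175
det(I−A) = Σ_j (I−A)_1j·C_1j = (0.65)(0.8000) + (-0.35)(0.1875) + (-0.15)(0.3175) = 0.40675
adj(I−A) = Cᵀ =
  [ 0.8000   0.3800   0.2150]
  [ 0.1875   0.5975   0.1775]
  [ 0.3175   0.2525   0.5175]
(I − A)⁻¹ = adj(I−A) / det(I−A) ≈
  [   1.9668     0.9342     0.5286]
  [   0.4610     1.4690     0.4364]
  [   0.7806     0.6208     1.2723]
Δx = (I − A)⁻¹ Δd with Δd having -100 in the Real Estate component and 0 elsewhere.
So Δx_M = L_MR · (-100), where L_MR = adj(I−A)_MR / det(I−A) = 0.3800 / 0.40675.
Δx_M = 0.3800 × (-100) / 0.40675 = -38.00 / 0.40675 ≈ -93.42.

Δx_M = -93.42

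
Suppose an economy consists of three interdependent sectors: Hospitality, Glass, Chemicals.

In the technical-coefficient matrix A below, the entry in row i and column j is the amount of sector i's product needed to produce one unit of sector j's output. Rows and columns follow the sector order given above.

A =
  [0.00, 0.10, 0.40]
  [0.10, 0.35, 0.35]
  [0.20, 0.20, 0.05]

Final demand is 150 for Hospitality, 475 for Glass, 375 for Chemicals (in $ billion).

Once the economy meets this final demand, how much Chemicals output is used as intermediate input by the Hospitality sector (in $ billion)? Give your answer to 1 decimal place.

z_31 = 117.1

I − A =
  [   1.00    -0.10    -0.40]
  [  -0.10     0.65    -0.35]
  [  -0.20    -0.20     0.95]
Cofactors of I−A, C_ij = (−1)^(i+j)·(minor ij) (rows/columns in the sector order above):
  C_11 = (0.65)(0.95) − (-0.35)(-0.20) = 0.5475
  C_12 = −[(-0.10)(0.95) − (-0.35)(-0.20)] = 0.1650
  C_13 = (-0.10)(-0.20) − (0.65)(-0.20) = 0.1500
  C_21 = −[(-0.10)(0.95) − (-0.40)(-0.20)] = 0.1750
  C_22 = (1.00)(0.95) − (-0.40)(-0.20) = 0.8700
  C_23 = −[(1.00)(-0.20) − (-0.10)(-0.20)] = 0.2200
  C_31 = (-0.10)(-0.35) − (-0.40)(0.65) = 0.2950
  C_32 = −[(1.00)(-0.35) − (-0.40)(-0.10)] = 0.3900
  C_33 = (1.00)(0.65) − (-0.10)(-0.10) = 0.6400
det(I−A) = Σ_j (I−A)_1j·C_1j = (1.00)(0.5475) + (-0.10)(0.1650) + (-0.40)(0.1500) = 0.4710
adj(I−A) = Cᵀ =
  [ 0.5475   0.1750   0.2950]
  [ 0.1650   0.8700   0.3900]
  [ 0.1500   0.2200   0.6400]
(I − A)⁻¹ = adj(I−A) / det(I−A) ≈
  [   1.1624     0.3715     0.6263]
  [   0.3503     1.8471     0.8280]
  [   0.3185     0.4671     1.3588]
First solve x = (I − A)⁻¹ d = adj(I−A)·d / det(I−A); in particular x_1 = (0.5475·150 + 0.1750·475 + 0.2950·375) / 0.4710 = 275.875 / 0.4710 ≈ 585.722.
Intermediate flow from 3 to 1: z_31 = a_31 · x_1 = 0.20 × 275.875 / 0.4710 = 55.175 / 0.4710 ≈ 117.1.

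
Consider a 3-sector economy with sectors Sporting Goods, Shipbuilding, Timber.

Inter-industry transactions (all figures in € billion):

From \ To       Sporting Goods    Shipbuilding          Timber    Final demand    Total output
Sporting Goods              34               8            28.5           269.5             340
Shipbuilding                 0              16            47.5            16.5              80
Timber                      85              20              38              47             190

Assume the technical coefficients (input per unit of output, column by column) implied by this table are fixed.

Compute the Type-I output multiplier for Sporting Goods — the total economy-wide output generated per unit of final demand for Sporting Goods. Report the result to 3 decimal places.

Technical coefficients a_ij = z_ij / X_j:
  a_11 = 34/340 = 0.10, a_21 = 0/340 = 0.00, a_31 = 85/340 = 0.25
  a_12 = 8/80 = 0.10, a_22 = 16/80 = 0.20, a_32 = 20/80 = 0.25
  a_13 = 28.5/190 = 0.15, a_23 = 47.5/190 = 0.25, a_33 = 38/190 = 0.20
I − A =
  [   0.90    -0.10    -0.15]
  [   0.00     0.80    -0.25]
  [  -0.25    -0.25     0.80]
Cofactors of I−A, C_ij = (−1)^(i+j)·(minor ij) (rows/columns in the sector order above):
  C_11 = (0.80)(0.80) − (-0.25)(-0.25) = 0.5775
  C_12 = −[(0.00)(0.80) − (-0.25)(-0.25)] = 0.0625
  C_13 = (0.00)(-0.25) − (0.80)(-0.25) = 0.2000
  C_21 = −[(-0.10)(0.80) − (-0.15)(-0.25)] = 0.1175
  C_22 = (0.90)(0.80) − (-0.15)(-0.25) = 0.6825
  C_23 = −[(0.90)(-0.25) − (-0.10)(-0.25)] = 0.2500
  C_31 = (-0.10)(-0.25) − (-0.15)(0.80) = 0.1450
  C_32 = −[(0.90)(-0.25) − (-0.15)(0.00)] = 0.2250
  C_33 = (0.90)(0.80) − (-0.10)(0.00) = 0.7200
det(I−A) = Σ_j (I−A)_1j·C_1j = (0.90)(0.5775) + (-0.10)(0.0625) + (-0.15)(0.2000) = 0.4835
adj(I−A) = Cᵀ =
  [ 0.5775   0.1175   0.1450]
  [ 0.0625   0.6825   0.2250]
  [ 0.2000   0.2500   0.7200]
(I − A)⁻¹ = adj(I−A) / det(I−A) ≈
  [   1.1944     0.2430     0.2999]
  [   0.1293     1.4116     0.4654]
  [   0.4137     0.5171     1.4891]
The output multiplier for sector j is the column-j sum of the Leontief inverse (I − A)⁻¹ = adj(I−A) / det(I−A).
Column 1 of adj(I−A): (0.5775, 0.0625, 0.2000); det(I−A) = 0.4835.
m_1 = (0.5775 + 0.0625 + 0.2000) / 0.4835 = 0.84 / 0.4835 ≈ 1.737.

m_1 = 1.737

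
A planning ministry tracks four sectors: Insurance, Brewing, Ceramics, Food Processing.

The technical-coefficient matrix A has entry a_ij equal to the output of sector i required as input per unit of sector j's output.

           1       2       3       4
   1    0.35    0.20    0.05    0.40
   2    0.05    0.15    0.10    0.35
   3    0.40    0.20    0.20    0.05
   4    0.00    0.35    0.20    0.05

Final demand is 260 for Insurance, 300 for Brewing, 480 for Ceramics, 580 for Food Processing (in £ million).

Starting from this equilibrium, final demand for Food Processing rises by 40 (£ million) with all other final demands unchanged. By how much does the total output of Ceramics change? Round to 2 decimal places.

Δx_3 = 37.90

I − A =
  [   0.65    -0.20    -0.05    -0.40]
  [  -0.05     0.85    -0.10    -0.35]
  [  -0.40    -0.20     0.80    -0.05]
  [   0.00    -0.35    -0.20     0.95]
Compute the cofactors C_ij = (−1)^(i+j)·(3×3 minor ij) of I−A; the adjugate is their transpose:
adj(I−A) = Cᵀ =
  [ 0.504750   0.288375   0.149250   0.326625]
  [ 0.103500   0.436500   0.113625   0.210375]
  [ 0.284375   0.266875   0.428750   0.240625]
  [ 0.098000   0.217000   0.132125   0.395500]
det(I−A) = Σ_j (I−A)_1j·C_1j = (0.65)(0.504750) + (-0.20)(0.103500) + (-0.05)(0.284375) + (-0.40)(0.098000) = 0.25396875
(I − A)⁻¹ = adj(I−A) / det(I−A) ≈
  [   1.9874     1.1355     0.5877     1.2861]
  [   0.4075     1.7187     0.4474     0.8283]
  [   1.1197     1.0508     1.6882     0.9475]
  [   0.3859     0.8544     0.5202     1.5573]
Δx = (I − A)⁻¹ Δd with Δd having +40 in the Food Processing component and 0 elsewhere.
So Δx_3 = L_34 · (+40), where L_34 = adj(I−A)_34 / det(I−A) = 0.240625 / 0.25396875.
Δx_3 = 0.240625 × (+40) / 0.25396875 = 9.625 / 0.25396875 ≈ 37.90.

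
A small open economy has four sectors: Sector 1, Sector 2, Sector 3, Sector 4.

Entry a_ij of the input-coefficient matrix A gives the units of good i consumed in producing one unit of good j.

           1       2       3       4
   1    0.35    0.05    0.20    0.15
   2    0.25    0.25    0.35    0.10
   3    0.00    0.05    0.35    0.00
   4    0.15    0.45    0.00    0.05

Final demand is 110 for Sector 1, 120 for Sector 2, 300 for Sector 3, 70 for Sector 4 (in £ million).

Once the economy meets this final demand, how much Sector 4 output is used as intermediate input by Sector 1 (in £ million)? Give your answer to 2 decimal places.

z_41 = 71.17

I − A =
  [   0.65    -0.05    -0.20    -0.15]
  [  -0.25     0.75    -0.35    -0.10]
  [   0.00    -0.05     0.65     0.00]
  [  -0.15    -0.45     0.00     0.95]
Compute the cofactors C_ij = (−1)^(i+j)·(3×3 minor ij) of I−A; the adjugate is their transpose:
adj(I−A) = Cᵀ =
  [ 0.417250   0.084250   0.173750   0.074750]
  [ 0.164125   0.386750   0.258750   0.066625]
  [ 0.012625   0.029750   0.387500   0.005125]
  [ 0.143625   0.196500   0.150000   0.294875]
det(I−A) = Σ_j (I−A)_1j·C_1j = (0.65)(0.417250) + (-0.05)(0.164125) + (-0.20)(0.012625) + (-0.15)(0.143625) = 0.2389375
(I − A)⁻¹ = adj(I−A) / det(I−A) ≈
  [   1.7463     0.3526     0.7272     0.3128]
  [   0.6869     1.6186     1.0829     0.2788]
  [   0.0528     0.1245     1.6218     0.0214]
  [   0.6011     0.8224     0.6278     1.2341]
First solve x = (I − A)⁻¹ d = adj(I−A)·d / det(I−A); in particular x_1 = (0.417250·110 + 0.084250·120 + 0.173750·300 + 0.074750·70) / 0.2389375 = 113.365 / 0.2389375 ≈ 474.4546.
Intermediate flow from 4 to 1: z_41 = a_41 · x_1 = 0.15 × 113.365 / 0.2389375 = 17.00475 / 0.2389375 ≈ 71.17.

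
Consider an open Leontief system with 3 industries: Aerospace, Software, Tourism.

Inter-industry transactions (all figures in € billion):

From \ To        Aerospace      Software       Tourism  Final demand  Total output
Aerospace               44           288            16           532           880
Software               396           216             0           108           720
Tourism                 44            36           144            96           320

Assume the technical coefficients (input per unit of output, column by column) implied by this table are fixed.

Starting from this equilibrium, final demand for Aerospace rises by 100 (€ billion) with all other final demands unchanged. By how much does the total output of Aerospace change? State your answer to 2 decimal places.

Δx_1 = 145.90

Technical coefficients a_ij = z_ij / X_j:
  a_11 = 44/880 = 0.05, a_21 = 396/880 = 0.45, a_31 = 44/880 = 0.05
  a_12 = 288/720 = 0.40, a_22 = 216/720 = 0.30, a_32 = 36/720 = 0.05
  a_13 = 16/320 = 0.05, a_23 = 0/320 = 0.00, a_33 = 144/320 = 0.45
I − A =
  [   0.95    -0.40    -0.05]
  [  -0.45     0.70     0.00]
  [  -0.05    -0.05     0.55]
Cofactors of I−A, C_ij = (−1)^(i+j)·(minor ij) (rows/columns in the sector order above):
  C_11 = (0.70)(0.55) − (0.00)(-0.05) = 0.3850
  C_12 = −[(-0.45)(0.55) − (0.00)(-0.05)] = 0.2475
  C_13 = (-0.45)(-0.05) − (0.70)(-0.05) = 0.0575
  C_21 = −[(-0.40)(0.55) − (-0.05)(-0.05)] = 0.2225
  C_22 = (0.95)(0.55) − (-0.05)(-0.05) = 0.5200
  C_23 = −[(0.95)(-0.05) − (-0.40)(-0.05)] = 0.0675
  C_31 = (-0.40)(0.00) − (-0.05)(0.70) = 0.0350
  C_32 = −[(0.95)(0.00) − (-0.05)(-0.45)] = 0.0225
  C_33 = (0.95)(0.70) − (-0.40)(-0.45) = 0.4850
det(I−A) = Σ_j (I−A)_1j·C_1j = (0.95)(0.3850) + (-0.40)(0.2475) + (-0.05)(0.0575) = 0.263875
adj(I−A) = Cᵀ =
  [ 0.3850   0.2225   0.0350]
  [ 0.2475   0.5200   0.0225]
  [ 0.0575   0.0675   0.4850]
(I − A)⁻¹ = adj(I−A) / det(I−A) ≈
  [   1.4590     0.8432     0.1326]
  [   0.9379     1.9706     0.0853]
  [   0.2179     0.2558     1.8380]
Δx = (I − A)⁻¹ Δd with Δd having +100 in the Aerospace component and 0 elsewhere.
So Δx_1 = L_11 · (+100), where L_11 = adj(I−A)_11 / det(I−A) = 0.3850 / 0.263875.
Δx_1 = 0.3850 × (+100) / 0.263875 = 38.50 / 0.263875 ≈ 145.90.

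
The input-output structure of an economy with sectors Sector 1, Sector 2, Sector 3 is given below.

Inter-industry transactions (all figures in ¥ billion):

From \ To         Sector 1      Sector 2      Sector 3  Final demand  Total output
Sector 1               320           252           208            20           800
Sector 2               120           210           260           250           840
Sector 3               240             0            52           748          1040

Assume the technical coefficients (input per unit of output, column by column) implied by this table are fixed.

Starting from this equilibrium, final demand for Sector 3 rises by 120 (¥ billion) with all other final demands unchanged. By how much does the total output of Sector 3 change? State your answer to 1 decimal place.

Technical coefficients a_ij = z_ij / X_j:
  a_11 = 320/800 = 0.40, a_21 = 120/800 = 0.15, a_31 = 240/800 = 0.30
  a_12 = 252/840 = 0.30, a_22 = 210/840 = 0.25, a_32 = 0/840 = 0.00
  a_13 = 208/1040 = 0.20, a_23 = 260/1040 = 0.25, a_33 = 52/1040 = 0.05
I − A =
  [   0.60    -0.30    -0.20]
  [  -0.15     0.75    -0.25]
  [  -0.30     0.00     0.95]
Cofactors of I−A, C_ij = (−1)^(i+j)·(minor ij) (rows/columns in the sector order above):
  C_11 = (0.75)(0.95) − (-0.25)(0.00) = 0.7125
  C_12 = −[(-0.15)(0.95) − (-0.25)(-0.30)] = 0.2175
  C_13 = (-0.15)(0.00) − (0.75)(-0.30) = 0.2250
  C_21 = −[(-0.30)(0.95) − (-0.20)(0.00)] = 0.2850
  C_22 = (0.60)(0.95) − (-0.20)(-0.30) = 0.5100
  C_23 = −[(0.60)(0.00) − (-0.30)(-0.30)] = 0.0900
  C_31 = (-0.30)(-0.25) − (-0.20)(0.75) = 0.2250
  C_32 = −[(0.60)(-0.25) − (-0.20)(-0.15)] = 0.1800
  C_33 = (0.60)(0.75) − (-0.30)(-0.15) = 0.4050
det(I−A) = Σ_j (I−A)_1j·C_1j = (0.60)(0.7125) + (-0.30)(0.2175) + (-0.20)(0.2250) = 0.31725
adj(I−A) = Cᵀ =
  [ 0.7125   0.2850   0.2250]
  [ 0.2175   0.5100   0.1800]
  [ 0.2250   0.0900   0.4050]
(I − A)⁻¹ = adj(I−A) / det(I−A) ≈
  [   2.2459     0.8983     0.7092]
  [   0.6856     1.6076     0.5674]
  [   0.7092     0.2837     1.2766]
Δx = (I − A)⁻¹ Δd with Δd having +120 in the Sector 3 component and 0 elsewhere.
So Δx_3 = L_33 · (+120), where L_33 = adj(I−A)_33 / det(I−A) = 0.4050 / 0.31725.
Δx_3 = 0.4050 × (+120) / 0.31725 = 48.60 / 0.31725 ≈ 153.2.

Δx_3 = 153.2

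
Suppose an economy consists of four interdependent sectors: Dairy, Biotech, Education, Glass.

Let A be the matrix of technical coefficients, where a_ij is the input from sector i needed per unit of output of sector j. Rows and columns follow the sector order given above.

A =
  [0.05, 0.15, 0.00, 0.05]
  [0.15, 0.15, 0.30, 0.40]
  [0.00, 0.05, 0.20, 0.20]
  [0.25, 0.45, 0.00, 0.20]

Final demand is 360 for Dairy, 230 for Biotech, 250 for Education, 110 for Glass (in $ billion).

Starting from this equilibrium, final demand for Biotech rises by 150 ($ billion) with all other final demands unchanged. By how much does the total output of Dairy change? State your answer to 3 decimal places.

I − A =
  [   0.95    -0.15     0.00    -0.05]
  [  -0.15     0.85    -0.30    -0.40]
  [   0.00    -0.05     0.80    -0.20]
  [  -0.25    -0.45     0.00     0.80]
Compute the cofactors C_ij = (−1)^(i+j)·(3×3 minor ij) of I−A; the adjugate is their transpose:
adj(I−A) = Cᵀ =
  [ 0.361000   0.114000   0.042750   0.090250]
  [ 0.191000   0.598000   0.224250   0.367000]
  [ 0.067000   0.130375   0.428000   0.176375]
  [ 0.220250   0.372000   0.139500   0.613750]
det(I−A) = Σ_j (I−A)_1j·C_1j = (0.95)(0.361000) + (-0.15)(0.191000) + (0.00)(0.067000) + (-0.05)(0.220250) = 0.3032875
(I − A)⁻¹ = adj(I−A) / det(I−A) ≈
  [   1.1903     0.3759     0.1410     0.2976]
  [   0.6298     1.9717     0.7394     1.2101]
  [   0.2209     0.4299     1.4112     0.5815]
  [   0.7262     1.2266     0.4600     2.0237]
Δx = (I − A)⁻¹ Δd with Δd having +150 in the Biotech component and 0 elsewhere.
So Δx_D = L_DB · (+150), where L_DB = adj(I−A)_DB / det(I−A) = 0.114000 / 0.3032875.
Δx_D = 0.114000 × (+150) / 0.3032875 = 17.10 / 0.3032875 ≈ 56.382.

Δx_D = 56.382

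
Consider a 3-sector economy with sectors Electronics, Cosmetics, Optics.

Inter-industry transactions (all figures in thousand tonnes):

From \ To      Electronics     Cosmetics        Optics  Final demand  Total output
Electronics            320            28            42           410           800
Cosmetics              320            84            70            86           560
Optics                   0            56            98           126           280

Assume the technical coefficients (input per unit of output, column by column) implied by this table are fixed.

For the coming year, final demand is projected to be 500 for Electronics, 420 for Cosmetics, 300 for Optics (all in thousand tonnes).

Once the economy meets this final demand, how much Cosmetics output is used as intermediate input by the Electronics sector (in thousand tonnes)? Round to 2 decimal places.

z_21 = 437.92

Technical coefficients a_ij = z_ij / X_j:
  a_11 = 320/800 = 0.40, a_21 = 320/800 = 0.40, a_31 = 0/800 = 0.00
  a_12 = 28/560 = 0.05, a_22 = 84/560 = 0.15, a_32 = 56/560 = 0.10
  a_13 = 42/280 = 0.15, a_23 = 70/280 = 0.25, a_33 = 98/280 = 0.35
I − A =
  [   0.60    -0.05    -0.15]
  [  -0.40     0.85    -0.25]
  [   0.00    -0.10     0.65]
Cofactors of I−A, C_ij = (−1)^(i+j)·(minor ij) (rows/columns in the sector order above):
  C_11 = (0.85)(0.65) − (-0.25)(-0.10) = 0.5275
  C_12 = −[(-0.40)(0.65) − (-0.25)(0.00)] = 0.2600
  C_13 = (-0.40)(-0.10) − (0.85)(0.00) = 0.0400
  C_21 = −[(-0.05)(0.65) − (-0.15)(-0.10)] = 0.0475
  C_22 = (0.60)(0.65) − (-0.15)(0.00) = 0.3900
  C_23 = −[(0.60)(-0.10) − (-0.05)(0.00)] = 0.0600
  C_31 = (-0.05)(-0.25) − (-0.15)(0.85) = 0.1400
  C_32 = −[(0.60)(-0.25) − (-0.15)(-0.40)] = 0.2100
  C_33 = (0.60)(0.85) − (-0.05)(-0.40) = 0.4900
det(I−A) = Σ_j (I−A)_1j·C_1j = (0.60)(0.5275) + (-0.05)(0.2600) + (-0.15)(0.0400) = 0.2975
adj(I−A) = Cᵀ =
  [ 0.5275   0.0475   0.1400]
  [ 0.2600   0.3900   0.2100]
  [ 0.0400   0.0600   0.4900]
(I − A)⁻¹ = adj(I−A) / det(I−A) ≈
  [   1.7731     0.1597     0.4706]
  [   0.8739     1.3109     0.7059]
  [   0.1345     0.2017     1.6471]
First solve x = (I − A)⁻¹ d = adj(I−A)·d / det(I−A); in particular x_1 = (0.5275·500 + 0.0475·420 + 0.1400·300) / 0.2975 = 325.70 / 0.2975 ≈ 1094.7899.
Intermediate flow from 2 to 1: z_21 = a_21 · x_1 = 0.40 × 325.70 / 0.2975 = 130.28 / 0.2975 ≈ 437.92.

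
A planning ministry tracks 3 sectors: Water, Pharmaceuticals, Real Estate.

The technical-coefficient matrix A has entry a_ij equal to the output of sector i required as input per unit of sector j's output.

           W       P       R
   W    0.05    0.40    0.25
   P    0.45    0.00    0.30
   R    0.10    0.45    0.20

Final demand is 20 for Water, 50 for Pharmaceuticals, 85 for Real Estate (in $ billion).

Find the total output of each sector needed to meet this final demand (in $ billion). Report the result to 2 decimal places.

x_W = 165.89, x_P = 195.78, x_R = 237.11

I − A =
  [   0.95    -0.40    -0.25]
  [  -0.45     1.00    -0.30]
  [  -0.10    -0.45     0.80]
Cofactors of I−A, C_ij = (−1)^(i+j)·(minor ij) (rows/columns in the sector order above):
  C_11 = (1.00)(0.80) − (-0.30)(-0.45) = 0.6650
  C_12 = −[(-0.45)(0.80) − (-0.30)(-0.10)] = 0.3900
  C_13 = (-0.45)(-0.45) − (1.00)(-0.10) = 0.3025
  C_21 = −[(-0.40)(0.80) − (-0.25)(-0.45)] = 0.4325
  C_22 = (0.95)(0.80) − (-0.25)(-0.10) = 0.7350
  C_23 = −[(0.95)(-0.45) − (-0.40)(-0.10)] = 0.4675
  C_31 = (-0.40)(-0.30) − (-0.25)(1.00) = 0.3700
  C_32 = −[(0.95)(-0.30) − (-0.25)(-0.45)] = 0.3975
  C_33 = (0.95)(1.00) − (-0.40)(-0.45) = 0.7700
det(I−A) = Σ_j (I−A)_1j·C_1j = (0.95)(0.6650) + (-0.40)(0.3900) + (-0.25)(0.3025) = 0.400125
adj(I−A) = Cᵀ =
  [ 0.6650   0.4325   0.3700]
  [ 0.3900   0.7350   0.3975]
  [ 0.3025   0.4675   0.7700]
(I − A)⁻¹ = adj(I−A) / det(I−A) ≈
  [   1.6620     1.0809     0.9247]
  [   0.9747     1.8369     0.9934]
  [   0.7560     1.1684     1.9244]
x = (I − A)⁻¹ d = adj(I−A)·d / det(I−A), with det(I−A) = 0.400125:
  x_W = (0.6650·20 + 0.4325·50 + 0.3700·85) / 0.400125 = 66.375 / 0.400125 ≈ 165.89
  x_P = (0.3900·20 + 0.7350·50 + 0.3975·85) / 0.400125 = 78.3375 / 0.400125 ≈ 195.78
  x_R = (0.3025·20 + 0.4675·50 + 0.7700·85) / 0.400125 = 94.875 / 0.400125 ≈ 237.11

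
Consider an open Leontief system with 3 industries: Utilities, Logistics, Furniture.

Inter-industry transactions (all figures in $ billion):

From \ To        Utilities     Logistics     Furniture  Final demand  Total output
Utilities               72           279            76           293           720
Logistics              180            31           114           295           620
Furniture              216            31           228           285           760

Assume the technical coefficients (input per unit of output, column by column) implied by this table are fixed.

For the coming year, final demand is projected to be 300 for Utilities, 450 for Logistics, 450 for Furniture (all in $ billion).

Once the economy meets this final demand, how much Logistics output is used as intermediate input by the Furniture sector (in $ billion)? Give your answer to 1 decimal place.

z_23 = 163.4

Technical coefficients a_ij = z_ij / X_j:
  a_11 = 72/720 = 0.10, a_21 = 180/720 = 0.25, a_31 = 216/720 = 0.30
  a_12 = 279/620 = 0.45, a_22 = 31/620 = 0.05, a_32 = 31/620 = 0.05
  a_13 = 76/760 = 0.10, a_23 = 114/760 = 0.15, a_33 = 228/760 = 0.30
I − A =
  [   0.90    -0.45    -0.10]
  [  -0.25     0.95    -0.15]
  [  -0.30    -0.05     0.70]
Cofactors of I−A, C_ij = (−1)^(i+j)·(minor ij) (rows/columns in the sector order above):
  C_11 = (0.95)(0.70) − (-0.15)(-0.05) = 0.6575
  C_12 = −[(-0.25)(0.70) − (-0.15)(-0.30)] = 0.2200
  C_13 = (-0.25)(-0.05) − (0.95)(-0.30) = 0.2975
  C_21 = −[(-0.45)(0.70) − (-0.10)(-0.05)] = 0.3200
  C_22 = (0.90)(0.70) − (-0.10)(-0.30) = 0.6000
  C_23 = −[(0.90)(-0.05) − (-0.45)(-0.30)] = 0.1800
  C_31 = (-0.45)(-0.15) − (-0.10)(0.95) = 0.1625
  C_32 = −[(0.90)(-0.15) − (-0.10)(-0.25)] = 0.1600
  C_33 = (0.90)(0.95) − (-0.45)(-0.25) = 0.7425
det(I−A) = Σ_j (I−A)_1j·C_1j = (0.90)(0.6575) + (-0.45)(0.2200) + (-0.10)(0.2975) = 0.4630
adj(I−A) = Cᵀ =
  [ 0.6575   0.3200   0.1625]
  [ 0.2200   0.6000   0.1600]
  [ 0.2975   0.1800   0.7425]
(I − A)⁻¹ = adj(I−A) / det(I−A) ≈
  [   1.4201     0.6911     0.3510]
  [   0.4752     1.2959     0.3456]
  [   0.6425     0.3888     1.6037]
First solve x = (I − A)⁻¹ d = adj(I−A)·d / det(I−A); in particular x_3 = (0.2975·300 + 0.1800·450 + 0.7425·450) / 0.4630 = 504.375 / 0.4630 ≈ 1089.363.
Intermediate flow from 2 to 3: z_23 = a_23 · x_3 = 0.15 × 504.375 / 0.4630 = 75.65625 / 0.4630 ≈ 163.4.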